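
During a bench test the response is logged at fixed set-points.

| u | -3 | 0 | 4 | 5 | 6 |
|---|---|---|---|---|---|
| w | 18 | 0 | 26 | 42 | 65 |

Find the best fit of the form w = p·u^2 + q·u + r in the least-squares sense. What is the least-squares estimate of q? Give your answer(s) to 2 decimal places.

q = -0.74

Sums needed: Σu^2·u^2 = 2258, Σu^2·u = 378, Σu^2 = 86, Σu·u = 86, Σu = 12, Σ1 = 5.
Moment sums: Σu^2·w = 3968, Σu·w = 650, Σw = 151.
XᵀX·[p, q, r]ᵀ = Xᵀw becomes [[2258, 378, 86]; [378, 86, 12]; [86, 12, 5]]·[p, q, r]ᵀ = [3968, 650, 151]ᵀ.
Row-reducing yields p = 127/66, q = -213/286, r = -476/429.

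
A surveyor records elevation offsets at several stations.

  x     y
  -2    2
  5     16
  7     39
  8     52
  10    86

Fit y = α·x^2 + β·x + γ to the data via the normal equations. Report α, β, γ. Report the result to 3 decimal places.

With design matrix M, MᵀM = [[17138, 1972, 242]; [1972, 242, 28]; [242, 28, 5]] and Mᵀy = [14247, 1625, 195]ᵀ.
Row-reducing yields α = 67477/68154, β = -20711/22718, γ = -129968/34077.

α = 0.990, β = -0.912, γ = -3.814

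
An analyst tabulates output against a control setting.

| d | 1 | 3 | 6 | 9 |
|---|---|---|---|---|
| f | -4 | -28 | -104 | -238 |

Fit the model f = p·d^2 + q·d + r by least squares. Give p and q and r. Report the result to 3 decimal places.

Entries of MᵀM: Σd^2·d^2 = 7939, Σd^2·d = 973, Σd^2 = 127, Σd·d = 127, Σd = 19, Σ1 = 4.
For Mᵀf: Σd^2·f = -23278, Σd·f = -2854, Σf = -374.
So MᵀM·[p, q, r]ᵀ = Mᵀf: [[7939, 973, 127]; [973, 127, 19]; [127, 19, 4]]·[p, q, r]ᵀ = [-23278, -2854, -374]ᵀ.
Inverting the 3×3 Gram matrix, [p, q, r]ᵀ = [-2297/762, 769/762, -985/381]ᵀ.

p = -3.014, q = 1.009, r = -2.585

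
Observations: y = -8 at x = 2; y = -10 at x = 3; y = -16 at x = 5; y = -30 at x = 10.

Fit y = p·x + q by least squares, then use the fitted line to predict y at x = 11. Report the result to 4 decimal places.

ŷ = -32.7368

MᵀM·[p, q]ᵀ = Mᵀy reads: 138·p + 20·q = -426;  20·p + 4·q = -64.
Eliminating q: 4·(row 1) − 20·(row 2) gives 152·p = 4·(-426) − 20·(-64) = -424, so p = -53/19.
Then q = ((-64) − 20·(-53/19))/4 = -39/19.
At x = 11: ŷ = (-53/19)·(11) + (-39/19)·(1) = -622/19.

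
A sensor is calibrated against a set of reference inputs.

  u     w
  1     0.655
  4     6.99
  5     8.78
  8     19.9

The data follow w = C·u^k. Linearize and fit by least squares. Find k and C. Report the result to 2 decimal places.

Taking logs, ln w = k·ln u + ln C, so regress ln w on ln u.
XᵀX = [[8.8362, 5.0752]; [5.0752, 4]], rhs = [12.4111, 6.6846]ᵀ  (here Σln u = 5.0752, Σ(ln u)² = 8.8362, Σln w = 6.6846, Σln u·ln w = 12.4111).
Δ = 8.8362·4 − (5.0752)² = 9.5873; k = (12.4111·4 − 5.0752·6.6846)/9.5873 = 1.63958, ln C = (8.8362·6.6846 − 5.0752·12.4111)/9.5873 = -0.40915, so C = exp(-0.40915) = 0.66422.

k = 1.64, C = 0.66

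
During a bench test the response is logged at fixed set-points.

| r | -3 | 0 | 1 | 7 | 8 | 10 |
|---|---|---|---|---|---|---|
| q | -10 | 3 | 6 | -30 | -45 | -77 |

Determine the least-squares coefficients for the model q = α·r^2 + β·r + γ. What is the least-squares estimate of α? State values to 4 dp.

α = -1.0088

MᵀM·[α, β, γ]ᵀ = Mᵀq reads: 16579·α + 1829·β + 223·γ = -12134;  1829·α + 223·β + 23·γ = -1304;  223·α + 23·β + 6·γ = -153.
(Σr^2·r^2 = 16579, Σr^2·r = 1829, Σr^2 = 223, Σr·r = 223, Σr = 23, Σ1 = 6, Σr^2·q = -12134, Σr·q = -1304, Σq = -153.)
Row-reducing yields α = -6389/6333, β = 12460/6333, γ = 9401/2111.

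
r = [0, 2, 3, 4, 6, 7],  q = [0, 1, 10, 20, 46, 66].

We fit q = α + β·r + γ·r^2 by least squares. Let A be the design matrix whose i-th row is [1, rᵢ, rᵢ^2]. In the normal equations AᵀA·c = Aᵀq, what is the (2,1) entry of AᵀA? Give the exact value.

22

Row 2 ↔ basis r, column 1 ↔ basis 1, so (AᵀA)_{2,1} = Σᵢ r = (0)·(1) + (2)·(1) + (3)·(1) + (4)·(1) + (6)·(1) + (7)·(1) = 22.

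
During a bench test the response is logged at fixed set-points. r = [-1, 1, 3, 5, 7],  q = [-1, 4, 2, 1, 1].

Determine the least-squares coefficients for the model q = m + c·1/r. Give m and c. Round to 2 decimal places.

Entries of MᵀM: Σ1 = 5, Σ1/r = 71/105, Σ1/r·1/r = 23941/11025.
Right-hand side: Σq = 7, Σ1/r·q = 631/105.
MᵀM·[m, c]ᵀ = Mᵀq becomes [[5, 71/105]; [71/105, 23941/11025]]·[m, c]ᵀ = [7, 631/105]ᵀ.
det = 5·(23941/11025) − (71/105)² = 114664/11025.
m = (7·(23941/11025) − (71/105)·(631/105))/(114664/11025) = 61393/57332; c = (5·(631/105) − (71/105)·7)/(114664/11025) = 139545/57332.

m = 1.07, c = 2.43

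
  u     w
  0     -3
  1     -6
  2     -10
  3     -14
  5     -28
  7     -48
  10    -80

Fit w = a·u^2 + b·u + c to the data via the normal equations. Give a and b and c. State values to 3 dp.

From the data, Σu^2·u^2 = 13124, Σu^2·u = 1504, Σu^2 = 188, Σu·u = 188, Σu = 28, Σ1 = 7.
Right-hand side: Σu^2·w = -11224, Σu·w = -1344, Σw = -189.
Row-reducing yields a = -10969/21081, b = -54565/21081, c = -18777/7027.

a = -0.520, b = -2.588, c = -2.672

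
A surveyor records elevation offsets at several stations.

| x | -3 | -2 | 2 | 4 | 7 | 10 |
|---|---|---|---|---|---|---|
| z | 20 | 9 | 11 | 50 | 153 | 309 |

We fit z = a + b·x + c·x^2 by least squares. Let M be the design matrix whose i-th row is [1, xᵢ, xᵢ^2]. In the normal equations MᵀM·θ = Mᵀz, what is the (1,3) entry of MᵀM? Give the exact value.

182

Row 1 ↔ basis 1, column 3 ↔ basis x^2, so (MᵀM)_{1,3} = Σᵢ x^2 = (1)·(9) + (1)·(4) + (1)·(4) + (1)·(16) + (1)·(49) + (1)·(100) = 182.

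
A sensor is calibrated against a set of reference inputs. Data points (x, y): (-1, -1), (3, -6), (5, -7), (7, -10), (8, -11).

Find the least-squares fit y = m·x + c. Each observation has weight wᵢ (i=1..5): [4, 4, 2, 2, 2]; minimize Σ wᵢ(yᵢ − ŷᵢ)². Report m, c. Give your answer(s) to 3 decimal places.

Sums needed: Σwᵢ·x·x = 316, Σwᵢ·x = 48, Σwᵢ·1 = 14.
For AᵀWy: Σwᵢ·x·y = -454, Σwᵢ·y = -84.
AᵀWA·[m, c]ᵀ = AᵀWy becomes [[316, 48]; [48, 14]]·[m, c]ᵀ = [-454, -84]ᵀ.
Δ = 316·14 − 48² = 2120.
m = ((-454)·14 − 48·(-84))/2120 = -581/530; c = (316·(-84) − 48·(-454))/2120 = -594/265.

m = -1.096, c = -2.242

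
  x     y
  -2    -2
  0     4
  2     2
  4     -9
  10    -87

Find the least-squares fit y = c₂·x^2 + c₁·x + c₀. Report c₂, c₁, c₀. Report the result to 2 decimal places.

The normal system AᵀA·[c₂, c₁, c₀]ᵀ = Aᵀy is [[10288, 1064, 124]; [1064, 124, 14]; [124, 14, 5]]·[c₂, c₁, c₀]ᵀ = [-8844, -898, -92]ᵀ.
Inverting the 3×3 Gram matrix, [c₂, c₁, c₀]ᵀ = [-15227/15288, 947/1092, 2467/637]ᵀ.

c₂ = -1.00, c₁ = 0.87, c₀ = 3.87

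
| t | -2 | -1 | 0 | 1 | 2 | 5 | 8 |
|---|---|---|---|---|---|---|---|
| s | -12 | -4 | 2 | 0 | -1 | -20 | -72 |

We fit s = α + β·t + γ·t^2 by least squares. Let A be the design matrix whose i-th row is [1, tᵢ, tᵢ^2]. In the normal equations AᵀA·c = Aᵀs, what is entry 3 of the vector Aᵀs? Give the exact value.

-5164

Entry 3 ↔ basis t^2, so (Aᵀs)_{3} = Σᵢ (t^2)·sᵢ = (4)·(-12) + (1)·(-4) + (0)·(2) + (1)·(0) + (4)·(-1) + (25)·(-20) + (64)·(-72) = -5164.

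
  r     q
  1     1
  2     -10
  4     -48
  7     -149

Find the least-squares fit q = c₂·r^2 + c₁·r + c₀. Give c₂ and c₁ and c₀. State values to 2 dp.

Setting ∂/∂c₂ … = 0 gives: 2674·c₂ + 416·c₁ + 70·c₀ = -8108;  416·c₂ + 70·c₁ + 14·c₀ = -1254;  70·c₂ + 14·c₁ + 4·c₀ = -206.
Inverting the 3×3 Gram matrix, [c₂, c₁, c₀]ᵀ = [-95/33, -64/33, 17/3]ᵀ.

c₂ = -2.88, c₁ = -1.94, c₀ = 5.67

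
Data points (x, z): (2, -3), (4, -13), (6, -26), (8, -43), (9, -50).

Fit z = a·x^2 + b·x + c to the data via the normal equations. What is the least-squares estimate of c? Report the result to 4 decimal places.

Sums needed: Σx^2·x^2 = 12225, Σx^2·x = 1529, Σx^2 = 201, Σx·x = 201, Σx = 29, Σ1 = 5.
And Σx^2·z = -7958, Σx·z = -1008, Σz = -135.
So MᵀM·[a, b, c]ᵀ = Mᵀz: [[12225, 1529, 201]; [1529, 201, 29]; [201, 29, 5]]·[a, b, c]ᵀ = [-7958, -1008, -135]ᵀ.
Inverting the 3×3 Gram matrix, [a, b, c]ᵀ = [-1621/5044, -16651/5044, 6388/1261]ᵀ.

c = 5.0658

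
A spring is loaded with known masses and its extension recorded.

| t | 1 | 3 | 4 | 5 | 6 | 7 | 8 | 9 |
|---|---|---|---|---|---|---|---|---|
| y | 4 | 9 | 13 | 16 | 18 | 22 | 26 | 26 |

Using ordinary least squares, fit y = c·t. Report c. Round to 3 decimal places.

Compute the Gram sums: Σt·t = 281.
Moment sums: Σt·y = 867.
Normal equations: [[281]]·[c]ᵀ = [867]ᵀ.
c = 867/281 = 3.08541.

c = 3.085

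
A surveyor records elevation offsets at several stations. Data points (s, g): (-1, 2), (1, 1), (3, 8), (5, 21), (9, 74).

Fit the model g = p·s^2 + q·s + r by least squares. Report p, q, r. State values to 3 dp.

Forming XᵀX = [[7269, 881, 117]; [881, 117, 17]; [117, 17, 5]] and Xᵀg = [6594, 794, 106]ᵀ gives XᵀX·[p, q, r]ᵀ = Xᵀg.
Inverting the 3×3 Gram matrix, [p, q, r]ᵀ = [2657/2716, -897/1358, 215/388]ᵀ.

p = 0.978, q = -0.661, r = 0.554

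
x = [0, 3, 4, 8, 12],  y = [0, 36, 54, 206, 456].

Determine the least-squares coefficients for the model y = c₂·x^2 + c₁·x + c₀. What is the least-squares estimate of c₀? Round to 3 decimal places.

Normal-equation sums: Σx^2·x^2 = 25169, Σx^2·x = 2331, Σx^2 = 233, Σx·x = 233, Σx = 27, Σ1 = 5.
For Mᵀy: Σx^2·y = 80036, Σx·y = 7444, Σy = 752.
Solving the 3×3 system (Gaussian elimination) gives c₂ = 7653/2527, c₁ = 3890/2527, c₀ = 2425/2527.

c₀ = 0.960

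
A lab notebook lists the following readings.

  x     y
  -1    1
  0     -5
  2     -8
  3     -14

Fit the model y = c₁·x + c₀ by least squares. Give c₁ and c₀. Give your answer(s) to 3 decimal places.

Sums needed: Σx·x = 14, Σx = 4, Σ1 = 4.
For Mᵀy: Σx·y = -59, Σy = -26.
Normal equations: [[14, 4]; [4, 4]]·[c₁, c₀]ᵀ = [-59, -26]ᵀ.
det = 14·4 − 4² = 40.
c₁ = ((-59)·4 − 4·(-26))/40 = -33/10; c₀ = (14·(-26) − 4·(-59))/40 = -16/5.

c₁ = -3.300, c₀ = -3.200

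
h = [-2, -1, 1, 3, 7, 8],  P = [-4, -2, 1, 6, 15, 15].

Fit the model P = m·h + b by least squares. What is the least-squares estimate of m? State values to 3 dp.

The normal equations are: 128·m + 16·b = 254;  16·m + 6·b = 31.
(Σh·h = 128, Σh = 16, Σ1 = 6, Σh·P = 254, ΣP = 31.)
Eliminating b: 6·(row 1) − 16·(row 2) gives 512·m = 6·254 − 16·31 = 1028, so m = 257/128.
Then b = (31 − 16·(257/128))/6 = -3/16.

m = 2.008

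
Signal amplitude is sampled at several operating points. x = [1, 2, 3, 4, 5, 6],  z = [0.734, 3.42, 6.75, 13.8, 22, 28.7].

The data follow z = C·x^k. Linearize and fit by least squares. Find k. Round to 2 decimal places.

Taking logs, ln z = k·ln x + ln C, so regress ln z on ln x.
Σln x = 6.5793, Σ(ln x)² = 9.4099, Σln z = 11.9025, Σln x·ln z = 17.5783.
Equations: 9.4099·k + 6.5793·ln C = 17.5783;  6.5793·k + 6·ln C = 11.9025.
Solving (det = 13.1729): k = 2.06182, ln C = -0.27711.

k = 2.06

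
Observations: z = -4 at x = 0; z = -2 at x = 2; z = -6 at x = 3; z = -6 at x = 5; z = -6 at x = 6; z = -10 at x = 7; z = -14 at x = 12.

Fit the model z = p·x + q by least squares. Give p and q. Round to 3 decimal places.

AᵀA·[p, q]ᵀ = Aᵀz reads: 267·p + 35·q = -326;  35·p + 7·q = -48.
(Σx·x = 267, Σx = 35, Σ1 = 7, Σx·z = -326, Σz = -48.)
Determinant 267·7 − 35² = 644.
p = ((-326)·7 − 35·(-48))/644 = -43/46; q = (267·(-48) − 35·(-326))/644 = -703/322.

p = -0.935, q = -2.183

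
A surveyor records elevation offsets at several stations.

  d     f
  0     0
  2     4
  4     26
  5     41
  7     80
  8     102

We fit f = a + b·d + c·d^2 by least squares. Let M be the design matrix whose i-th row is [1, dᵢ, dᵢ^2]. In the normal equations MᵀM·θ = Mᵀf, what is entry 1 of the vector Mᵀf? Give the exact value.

253

Entry 1 ↔ basis 1, so (Mᵀf)_{1} = Σᵢ fᵢ = (1)·(0) + (1)·(4) + (1)·(26) + (1)·(41) + (1)·(80) + (1)·(102) = 253.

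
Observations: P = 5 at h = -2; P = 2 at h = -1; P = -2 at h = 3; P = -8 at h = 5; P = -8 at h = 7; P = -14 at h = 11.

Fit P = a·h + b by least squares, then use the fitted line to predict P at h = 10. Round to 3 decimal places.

P̂ = -12.953

Entries of AᵀA: Σh·h = 209, Σh = 23, Σ1 = 6.
For AᵀP: Σh·P = -268, ΣP = -25.
Normal equations: [[209, 23]; [23, 6]]·[a, b]ᵀ = [-268, -25]ᵀ.
Eliminating b: 6·(row 1) − 23·(row 2) gives 725·a = 6·(-268) − 23·(-25) = -1033, so a = -1033/725.
Then b = ((-25) − 23·(-1033/725))/6 = 939/725.
At h = 10: P̂ = (-1033/725)·(10) + (939/725)·(1) = -9391/725.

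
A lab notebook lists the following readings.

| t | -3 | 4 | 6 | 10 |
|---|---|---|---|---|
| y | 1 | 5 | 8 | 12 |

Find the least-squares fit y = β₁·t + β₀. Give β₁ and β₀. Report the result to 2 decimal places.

Forming XᵀX = [[161, 17]; [17, 4]] and Xᵀy = [185, 26]ᵀ gives XᵀX·[β₁, β₀]ᵀ = Xᵀy.
Eliminating β₀: 4·(row 1) − 17·(row 2) gives 355·β₁ = 4·185 − 17·26 = 298, so β₁ = 298/355.
Then β₀ = (26 − 17·(298/355))/4 = 1041/355.

β₁ = 0.84, β₀ = 2.93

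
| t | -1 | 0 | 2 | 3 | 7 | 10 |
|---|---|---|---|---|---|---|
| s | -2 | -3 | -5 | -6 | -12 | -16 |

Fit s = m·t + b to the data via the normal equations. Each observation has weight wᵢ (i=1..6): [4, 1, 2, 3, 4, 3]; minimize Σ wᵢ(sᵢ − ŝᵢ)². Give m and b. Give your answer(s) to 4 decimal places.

m = -1.2916, b = -2.8508

Sums needed: Σwᵢ·t·t = 535, Σwᵢ·t = 67, Σwᵢ·1 = 17.
Right-hand side: Σwᵢ·t·s = -882, Σwᵢ·s = -135.
Normal equations: [[535, 67]; [67, 17]]·[m, b]ᵀ = [-882, -135]ᵀ.
Determinant 535·17 − 67² = 4606.
m = ((-882)·17 − 67·(-135))/4606 = -5949/4606; b = (535·(-135) − 67·(-882))/4606 = -13131/4606.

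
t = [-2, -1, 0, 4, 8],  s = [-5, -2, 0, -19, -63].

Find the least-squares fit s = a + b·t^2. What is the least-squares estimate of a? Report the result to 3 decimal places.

a = -1.259

With design matrix M, MᵀM = [[5, 85]; [85, 4369]] and Mᵀs = [-89, -4358]ᵀ.
Determinant 5·4369 − 85² = 14620.
a = ((-89)·4369 − 85·(-4358))/14620 = -1083/860; b = (5·(-4358) − 85·(-89))/14620 = -2845/2924.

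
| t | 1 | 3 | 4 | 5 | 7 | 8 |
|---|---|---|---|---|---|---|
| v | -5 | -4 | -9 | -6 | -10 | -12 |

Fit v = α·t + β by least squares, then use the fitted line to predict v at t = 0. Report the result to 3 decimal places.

Setting ∂/∂α … = 0 gives: 164·α + 28·β = -249;  28·α + 6·β = -46.
(Σt·t = 164, Σt = 28, Σ1 = 6, Σt·v = -249, Σv = -46.)
Eliminating β: 6·(row 1) − 28·(row 2) gives 200·α = 6·(-249) − 28·(-46) = -206, so α = -103/100.
Then β = ((-46) − 28·(-103/100))/6 = -143/50.
At t = 0: v̂ = (-103/100)·(0) + (-143/50)·(1) = -143/50.

v̂ = -2.860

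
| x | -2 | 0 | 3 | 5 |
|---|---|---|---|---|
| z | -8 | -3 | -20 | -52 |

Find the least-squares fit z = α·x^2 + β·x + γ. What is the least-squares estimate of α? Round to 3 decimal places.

Compute the Gram sums: Σx^2·x^2 = 722, Σx^2·x = 144, Σx^2 = 38, Σx·x = 38, Σx = 6, Σ1 = 4.
And Σx^2·z = -1512, Σx·z = -304, Σz = -83.
AᵀA·[α, β, γ]ᵀ = Aᵀz becomes [[722, 144, 38]; [144, 38, 6]; [38, 6, 4]]·[α, β, γ]ᵀ = [-1512, -304, -83]ᵀ.
Row-reducing yields α = -37/20, β = -371/580, γ = -257/116.

α = -1.850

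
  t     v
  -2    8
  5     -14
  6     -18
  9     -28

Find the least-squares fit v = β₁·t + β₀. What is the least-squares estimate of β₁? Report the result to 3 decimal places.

Normal-equation sums: Σt·t = 146, Σt = 18, Σ1 = 4.
Right-hand side: Σt·v = -446, Σv = -52.
Δ = 146·4 − 18² = 260.
β₁ = ((-446)·4 − 18·(-52))/260 = -212/65; β₀ = (146·(-52) − 18·(-446))/260 = 109/65.

β₁ = -3.262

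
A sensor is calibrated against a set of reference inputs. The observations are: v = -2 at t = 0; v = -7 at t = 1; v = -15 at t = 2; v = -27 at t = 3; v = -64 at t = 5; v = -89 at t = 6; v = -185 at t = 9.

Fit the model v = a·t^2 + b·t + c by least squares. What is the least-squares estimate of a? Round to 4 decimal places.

Forming MᵀM = [[8580, 1106, 156]; [1106, 156, 26]; [156, 26, 7]] and Mᵀv = [-20099, -2637, -389]ᵀ gives MᵀM·[a, b, c]ᵀ = Mᵀv.
Inverting the 3×3 Gram matrix, [a, b, c]ᵀ = [-180291/91042, -228829/91042, -95742/45521]ᵀ.

a = -1.9803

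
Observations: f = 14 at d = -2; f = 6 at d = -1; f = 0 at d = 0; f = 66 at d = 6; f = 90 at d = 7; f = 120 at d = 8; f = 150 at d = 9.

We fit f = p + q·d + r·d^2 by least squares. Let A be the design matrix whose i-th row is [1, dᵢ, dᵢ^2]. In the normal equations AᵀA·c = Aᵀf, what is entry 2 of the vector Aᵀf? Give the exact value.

3302

Entry 2 ↔ basis d, so (Aᵀf)_{2} = Σᵢ (d)·fᵢ = (-2)·(14) + (-1)·(6) + (0)·(0) + (6)·(66) + (7)·(90) + (8)·(120) + (9)·(150) = 3302.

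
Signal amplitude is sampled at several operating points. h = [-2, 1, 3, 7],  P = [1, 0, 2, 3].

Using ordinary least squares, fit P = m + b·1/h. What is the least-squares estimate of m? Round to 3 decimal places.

m = 1.686

The normal system MᵀM·[m, b]ᵀ = MᵀP is [[4, 41/42]; [41/42, 2437/1764]]·[m, b]ᵀ = [6, 25/42]ᵀ.
det = 4·(2437/1764) − (41/42)² = 2689/588.
m = (6·(2437/1764) − (41/42)·(25/42))/(2689/588) = 13597/8067; b = (4·(25/42) − (41/42)·6)/(2689/588) = -2044/2689.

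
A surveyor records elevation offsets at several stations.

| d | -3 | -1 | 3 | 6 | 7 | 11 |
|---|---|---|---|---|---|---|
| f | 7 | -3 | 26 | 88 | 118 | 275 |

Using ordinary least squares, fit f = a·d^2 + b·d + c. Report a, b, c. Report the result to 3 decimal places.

Sums needed: Σd^2·d^2 = 18501, Σd^2·d = 1889, Σd^2 = 225, Σd·d = 225, Σd = 23, Σ1 = 6.
And Σd^2·f = 42519, Σd·f = 4439, Σf = 511.
Inverting the 3×3 Gram matrix, [a, b, c]ᵀ = [195017/96996, 98371/32332, -91789/48498]ᵀ.

a = 2.011, b = 3.043, c = -1.893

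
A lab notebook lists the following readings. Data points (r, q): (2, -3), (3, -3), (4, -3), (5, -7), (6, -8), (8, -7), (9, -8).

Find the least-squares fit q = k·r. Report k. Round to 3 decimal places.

Compute the Gram sums: Σr·r = 235.
Right-hand side: Σr·q = -238.
Normal equations: [[235]]·[k]ᵀ = [-238]ᵀ.
k = (-238)/235 = -1.01277.

k = -1.013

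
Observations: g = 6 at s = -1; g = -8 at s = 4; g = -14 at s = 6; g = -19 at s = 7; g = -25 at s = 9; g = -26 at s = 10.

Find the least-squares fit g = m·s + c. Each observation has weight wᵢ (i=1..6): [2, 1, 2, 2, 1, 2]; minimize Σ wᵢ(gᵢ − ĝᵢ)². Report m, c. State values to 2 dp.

MᵀWM·[m, c]ᵀ = MᵀWg reads: 469·m + 57·c = -1223;  57·m + 10·c = -139.
(Σwᵢ·s·s = 469, Σwᵢ·s = 57, Σwᵢ·1 = 10, Σwᵢ·s·g = -1223, Σwᵢ·g = -139.)
Determinant 469·10 − 57² = 1441.
m = ((-1223)·10 − 57·(-139))/1441 = -4307/1441; c = (469·(-139) − 57·(-1223))/1441 = 4520/1441.

m = -2.99, c = 3.14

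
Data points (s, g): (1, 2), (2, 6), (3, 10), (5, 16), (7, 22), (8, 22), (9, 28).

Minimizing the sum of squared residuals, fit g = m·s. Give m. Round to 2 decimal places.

Forming XᵀX = [[233]] and Xᵀg = [706]ᵀ gives XᵀX·[m]ᵀ = Xᵀg.
Hence m = 706 / 233 ≈ 3.03004.

m = 3.03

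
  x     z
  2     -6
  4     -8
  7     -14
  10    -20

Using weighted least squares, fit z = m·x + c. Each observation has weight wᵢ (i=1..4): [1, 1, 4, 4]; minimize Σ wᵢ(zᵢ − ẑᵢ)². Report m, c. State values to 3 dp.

From the data, Σwᵢ·x·x = 616, Σwᵢ·x = 74, Σwᵢ·1 = 10.
For AᵀWz: Σwᵢ·x·z = -1236, Σwᵢ·z = -150.
So AᵀWA·[m, c]ᵀ = AᵀWz: [[616, 74]; [74, 10]]·[m, c]ᵀ = [-1236, -150]ᵀ.
Δ = 616·10 − 74² = 684.
m = ((-1236)·10 − 74·(-150))/684 = -35/19; c = (616·(-150) − 74·(-1236))/684 = -26/19.

m = -1.842, c = -1.368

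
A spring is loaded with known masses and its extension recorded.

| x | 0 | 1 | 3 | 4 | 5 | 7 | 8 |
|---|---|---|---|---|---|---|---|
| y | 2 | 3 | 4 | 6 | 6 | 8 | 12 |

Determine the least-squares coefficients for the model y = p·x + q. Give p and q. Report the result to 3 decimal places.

p = 1.096, q = 1.473

Compute the Gram sums: Σx·x = 164, Σx = 28, Σ1 = 7.
And Σx·y = 221, Σy = 41.
Determinant 164·7 − 28² = 364.
p = (221·7 − 28·41)/364 = 57/52; q = (164·41 − 28·221)/364 = 134/91.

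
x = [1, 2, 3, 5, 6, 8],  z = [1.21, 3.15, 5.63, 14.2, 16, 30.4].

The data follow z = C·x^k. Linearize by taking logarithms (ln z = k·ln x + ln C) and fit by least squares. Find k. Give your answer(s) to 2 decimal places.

With ln zᵢ as the transformed response and ln xᵢ as the regressor:
Σln x = 7.2724, Σ(ln x)² = 11.8122, Σln z = 11.9064, Σln x·ln z = 19.0320.
Equations: 11.8122·k + 7.2724·ln C = 19.0320;  7.2724·k + 6·ln C = 11.9064.
Solving (det = 17.9853): k = 1.53481, ln C = 0.12411.

k = 1.53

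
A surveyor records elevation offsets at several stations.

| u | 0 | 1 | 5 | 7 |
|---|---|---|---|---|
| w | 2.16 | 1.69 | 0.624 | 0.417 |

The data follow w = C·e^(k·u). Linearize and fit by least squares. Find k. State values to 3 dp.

k = -0.238

With ln wᵢ as the transformed response and uᵢ as the regressor:
Σu = 13.0000, Σ(u)² = 75.0000, Σln w = -0.0514, Σu·ln w = -7.9560.
Equations: 75.0000·k + 13.0000·ln C = -7.9560;  13.0000·k + 4·ln C = -0.0514.
Slope k = (n·Σu·ln w − Σu·Σln w)/(n·Σ(u)² − (Σu)²) = (4·-7.9560 − 13.0000·-0.0514)/131.0000 = -0.23783; ln C = (Σln w − k·Σu)/n = 0.76008.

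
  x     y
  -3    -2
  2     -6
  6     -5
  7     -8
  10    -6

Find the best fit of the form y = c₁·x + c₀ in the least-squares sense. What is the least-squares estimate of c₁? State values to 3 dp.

c₁ = -0.328

From the data, Σx·x = 198, Σx = 22, Σ1 = 5.
Right-hand side: Σx·y = -152, Σy = -27.
det = 198·5 − 22² = 506.
c₁ = ((-152)·5 − 22·(-27))/506 = -83/253; c₀ = (198·(-27) − 22·(-152))/506 = -91/23.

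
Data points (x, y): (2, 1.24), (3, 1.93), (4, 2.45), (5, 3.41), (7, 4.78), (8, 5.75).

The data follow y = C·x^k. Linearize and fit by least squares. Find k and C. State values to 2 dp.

With ln yᵢ as the transformed response and ln xᵢ as the regressor:
Σln x = 8.8128, Σ(ln x)² = 14.3101, Σln y = 6.3091, Σln x·ln y = 10.7696.
Equations: 14.3101·k + 8.8128·ln C = 10.7696;  8.8128·k + 6·ln C = 6.3091.
Solving (det = 8.1947): k = 1.10035, ln C = -0.56469, so C = exp(-0.56469) = 0.56854.

k = 1.10, C = 0.57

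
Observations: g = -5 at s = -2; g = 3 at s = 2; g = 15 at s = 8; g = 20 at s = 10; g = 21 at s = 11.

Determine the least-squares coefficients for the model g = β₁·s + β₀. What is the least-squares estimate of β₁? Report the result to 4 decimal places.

Sums needed: Σs·s = 293, Σs = 29, Σ1 = 5.
For Xᵀg: Σs·g = 567, Σg = 54.
Normal equations: [[293, 29]; [29, 5]]·[β₁, β₀]ᵀ = [567, 54]ᵀ.
Δ = 293·5 − 29² = 624.
β₁ = (567·5 − 29·54)/624 = 423/208; β₀ = (293·54 − 29·567)/624 = -207/208.

β₁ = 2.0337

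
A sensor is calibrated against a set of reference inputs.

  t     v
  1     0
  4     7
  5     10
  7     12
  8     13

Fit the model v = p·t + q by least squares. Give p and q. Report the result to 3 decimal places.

p = 1.867, q = -0.933

MᵀM·[p, q]ᵀ = Mᵀv reads: 155·p + 25·q = 266;  25·p + 5·q = 42.
(Σt·t = 155, Σt = 25, Σ1 = 5, Σt·v = 266, Σv = 42.)
det = 155·5 − 25² = 150.
p = (266·5 − 25·42)/150 = 28/15; q = (155·42 − 25·266)/150 = -14/15.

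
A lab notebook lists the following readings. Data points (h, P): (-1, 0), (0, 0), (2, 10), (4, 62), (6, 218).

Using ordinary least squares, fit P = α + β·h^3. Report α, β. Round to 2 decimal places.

α = 0.35, β = 1.00

Sums needed: Σ1 = 5, Σh^3 = 287, Σh^3·h^3 = 50817.
For XᵀP: ΣP = 290, Σh^3·P = 51136.
Normal equations: [[5, 287]; [287, 50817]]·[α, β]ᵀ = [290, 51136]ᵀ.
Eliminating β: 50817·(row 1) − 287·(row 2) gives 171716·α = 50817·290 − 287·51136 = 60898, so α = 30449/85858.
Then β = (51136 − 287·(30449/85858))/50817 = 86225/85858.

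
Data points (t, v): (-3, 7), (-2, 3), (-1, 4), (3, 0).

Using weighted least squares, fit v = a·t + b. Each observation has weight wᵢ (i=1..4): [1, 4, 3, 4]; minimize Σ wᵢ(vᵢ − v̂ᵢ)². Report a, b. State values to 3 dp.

a = -0.814, b = 2.448

Normal-equation sums: Σwᵢ·t·t = 64, Σwᵢ·t = -2, Σwᵢ·1 = 12.
Moment sums: Σwᵢ·t·v = -57, Σwᵢ·v = 31.
AᵀWA·[a, b]ᵀ = AᵀWv becomes [[64, -2]; [-2, 12]]·[a, b]ᵀ = [-57, 31]ᵀ.
det = 64·12 − (-2)² = 764.
a = ((-57)·12 − (-2)·31)/764 = -311/382; b = (64·31 − (-2)·(-57))/764 = 935/382.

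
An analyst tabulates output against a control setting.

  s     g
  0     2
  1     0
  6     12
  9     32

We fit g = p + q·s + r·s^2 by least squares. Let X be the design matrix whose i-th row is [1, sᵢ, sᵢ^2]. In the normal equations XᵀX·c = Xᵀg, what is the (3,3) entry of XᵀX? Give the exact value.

Row 3 ↔ basis s^2, column 3 ↔ basis s^2, so (XᵀX)_{3,3} = Σᵢ (s^2)·(s^2) = (0)·(0) + (1)·(1) + (36)·(36) + (81)·(81) = 7858.

7858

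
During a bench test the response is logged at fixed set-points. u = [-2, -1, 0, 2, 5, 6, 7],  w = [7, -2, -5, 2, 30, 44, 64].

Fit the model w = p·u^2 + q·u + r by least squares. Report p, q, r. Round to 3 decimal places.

p = 1.549, q = -1.239, r = -3.323

AᵀA·[p, q, r]ᵀ = Aᵀw reads: 4355·p + 683·q + 119·r = 5504;  683·p + 119·q + 17·r = 854;  119·p + 17·q + 7·r = 140.
Inverting the 3×3 Gram matrix, [p, q, r]ᵀ = [23487/15163, -18788/15163, -50391/15163]ᵀ.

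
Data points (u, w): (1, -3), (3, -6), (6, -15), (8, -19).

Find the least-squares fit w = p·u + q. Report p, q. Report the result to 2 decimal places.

p = -2.40, q = 0.03

Forming XᵀX = [[110, 18]; [18, 4]] and Xᵀw = [-263, -43]ᵀ gives XᵀX·[p, q]ᵀ = Xᵀw.
Determinant 110·4 − 18² = 116.
p = ((-263)·4 − 18·(-43))/116 = -139/58; q = (110·(-43) − 18·(-263))/116 = 1/29.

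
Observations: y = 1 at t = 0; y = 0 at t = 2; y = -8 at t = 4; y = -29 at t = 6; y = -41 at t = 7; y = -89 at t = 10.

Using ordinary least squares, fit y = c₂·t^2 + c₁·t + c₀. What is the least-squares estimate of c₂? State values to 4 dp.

The normal system XᵀX·[c₂, c₁, c₀]ᵀ = Xᵀy is [[13969, 1631, 205]; [1631, 205, 29]; [205, 29, 6]]·[c₂, c₁, c₀]ᵀ = [-12081, -1383, -166]ᵀ.
Solving the 3×3 system (Gaussian elimination) gives c₂ = -8763/8348, c₁ = 11759/8348, c₀ = 5803/4174.

c₂ = -1.0497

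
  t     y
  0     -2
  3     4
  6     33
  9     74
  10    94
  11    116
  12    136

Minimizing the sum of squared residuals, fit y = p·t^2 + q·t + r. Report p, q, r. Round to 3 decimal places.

p = 0.994, q = -0.296, r = -2.534

Compute the Gram sums: Σt^2·t^2 = 53315, Σt^2·t = 5031, Σt^2 = 491, Σt·t = 491, Σt = 51, Σ1 = 7.
Right-hand side: Σt^2·y = 50238, Σt·y = 4724, Σy = 455.
Normal equations: [[53315, 5031, 491]; [5031, 491, 51]; [491, 51, 7]]·[p, q, r]ᵀ = [50238, 4724, 455]ᵀ.
Row-reducing yields p = 245011/246596, q = -73033/246596, r = -312467/123298.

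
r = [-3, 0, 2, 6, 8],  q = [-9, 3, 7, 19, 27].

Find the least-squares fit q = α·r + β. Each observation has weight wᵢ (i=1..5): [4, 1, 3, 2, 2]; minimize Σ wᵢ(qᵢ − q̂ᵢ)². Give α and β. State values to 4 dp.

The normal equations are: 248·α + 22·β = 810;  22·α + 12·β = 80.
(Σwᵢ·r·r = 248, Σwᵢ·r = 22, Σwᵢ·1 = 12, Σwᵢ·r·q = 810, Σwᵢ·q = 80.)
Determinant 248·12 − 22² = 2492.
α = (810·12 − 22·80)/2492 = 1990/623; β = (248·80 − 22·810)/2492 = 505/623.

α = 3.1942, β = 0.8106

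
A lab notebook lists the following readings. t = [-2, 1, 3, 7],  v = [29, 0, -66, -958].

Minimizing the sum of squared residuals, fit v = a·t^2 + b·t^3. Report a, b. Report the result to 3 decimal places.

Forming XᵀX = [[2499, 17019]; [17019, 118443]] and Xᵀv = [-47420, -330608]ᵀ gives XᵀX·[a, b]ᵀ = Xᵀv.
Determinant 2499·118443 − 17019² = 6342696.
a = ((-47420)·118443 − 17019·(-330608))/6342696 = 837541/528558; b = (2499·(-330608) − 17019·(-47420))/6342696 = -1595701/528558.

a = 1.585, b = -3.019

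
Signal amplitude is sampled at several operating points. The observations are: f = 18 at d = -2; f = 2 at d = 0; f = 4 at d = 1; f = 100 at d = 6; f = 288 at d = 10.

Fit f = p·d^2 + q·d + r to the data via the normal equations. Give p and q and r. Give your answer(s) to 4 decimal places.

p = 3.0472, q = -1.9075, r = 2.1907

The normal system MᵀM·[p, q, r]ᵀ = Mᵀf is [[11313, 1209, 141]; [1209, 141, 15]; [141, 15, 5]]·[p, q, r]ᵀ = [32476, 3448, 412]ᵀ.
Solving the 3×3 system (Gaussian elimination) gives p = 109874/36057, q = -68780/36057, r = 26330/12019.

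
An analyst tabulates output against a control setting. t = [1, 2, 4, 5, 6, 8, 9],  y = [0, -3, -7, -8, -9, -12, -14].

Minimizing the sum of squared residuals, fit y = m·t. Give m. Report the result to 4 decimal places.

m = -1.5419

Entries of XᵀX: Σt·t = 227.
And Σt·y = -350.
Normal equations: [[227]]·[m]ᵀ = [-350]ᵀ.
Hence m = -350 / 227 ≈ -1.54185.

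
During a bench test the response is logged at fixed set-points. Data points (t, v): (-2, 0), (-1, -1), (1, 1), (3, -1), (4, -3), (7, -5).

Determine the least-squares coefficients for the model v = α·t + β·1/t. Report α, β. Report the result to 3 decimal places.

Compute the Gram sums: Σt·t = 80, Σt·1/t = 6, Σ1/t·1/t = 17245/7056.
Right-hand side: Σt·v = -48, Σ1/t·v = 17/84.
Δ = 80·(17245/7056) − 6² = 70349/441.
α = ((-48)·(17245/7056) − 6·(17/84))/(70349/441) = -104541/140698; β = (80·(17/84) − 6·(-48))/(70349/441) = 134148/70349.

α = -0.743, β = 1.907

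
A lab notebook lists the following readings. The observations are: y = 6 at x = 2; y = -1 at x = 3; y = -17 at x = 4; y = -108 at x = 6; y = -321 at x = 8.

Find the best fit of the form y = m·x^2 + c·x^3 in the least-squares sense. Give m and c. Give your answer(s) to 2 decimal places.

m = 2.98, c = -1.00

From the data, Σx^2·x^2 = 5745, Σx^2·x^3 = 41843, Σx^3·x^3 = 313689.
Moment sums: Σx^2·y = -24689, Σx^3·y = -188747.
So AᵀA·[m, c]ᵀ = Aᵀy: [[5745, 41843]; [41843, 313689]]·[m, c]ᵀ = [-24689, -188747]ᵀ.
Determinant 5745·313689 − 41843² = 51306656.
m = ((-24689)·313689 − 41843·(-188747))/51306656 = 19134125/6413332; c = (5745·(-188747) − 41843·(-24689))/51306656 = -6411211/6413332.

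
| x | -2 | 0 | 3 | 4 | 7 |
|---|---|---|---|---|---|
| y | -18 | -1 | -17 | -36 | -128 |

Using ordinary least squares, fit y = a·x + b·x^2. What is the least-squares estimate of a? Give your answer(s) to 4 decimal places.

a = 3.2286

Compute the Gram sums: Σx·x = 78, Σx·x^2 = 426, Σx^2·x^2 = 2754.
And Σx·y = -1055, Σx^2·y = -7073.
Normal equations: [[78, 426]; [426, 2754]]·[a, b]ᵀ = [-1055, -7073]ᵀ.
Determinant 78·2754 − 426² = 33336.
a = ((-1055)·2754 − 426·(-7073))/33336 = 8969/2778; b = (78·(-7073) − 426·(-1055))/33336 = -4261/1389.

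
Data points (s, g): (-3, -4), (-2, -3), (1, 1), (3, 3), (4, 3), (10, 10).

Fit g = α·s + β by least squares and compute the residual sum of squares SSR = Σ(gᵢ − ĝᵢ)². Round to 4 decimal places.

SSR = 0.9925

Sums needed: Σs·s = 139, Σs = 13, Σ1 = 6.
For Aᵀg: Σs·g = 140, Σg = 10.
Normal equations: [[139, 13]; [13, 6]]·[α, β]ᵀ = [140, 10]ᵀ.
Eliminating β: 6·(row 1) − 13·(row 2) gives 665·α = 6·140 − 13·10 = 710, so α = 142/133.
Then β = (10 − 13·(142/133))/6 = -86/133.
Residuals: -20/133, -29/133, 11/19, 59/133, -83/133, -4/133; SSR = 132/133.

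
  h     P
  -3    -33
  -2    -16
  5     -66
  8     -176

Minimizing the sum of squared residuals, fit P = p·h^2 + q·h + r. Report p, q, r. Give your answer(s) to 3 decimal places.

AᵀA·[p, q, r]ᵀ = AᵀP reads: 4818·p + 602·q + 102·r = -13275;  602·p + 102·q + 8·r = -1607;  102·p + 8·q + 4·r = -291.
(Σh^2·h^2 = 4818, Σh^2·h = 602, Σh^2 = 102, Σh·h = 102, Σh = 8, Σ1 = 4, Σh^2·P = -13275, Σh·P = -1607, ΣP = -291.)
Row-reducing yields p = -95537/32258, q = 28833/16129, r = -102/127.

p = -2.962, q = 1.788, r = -0.803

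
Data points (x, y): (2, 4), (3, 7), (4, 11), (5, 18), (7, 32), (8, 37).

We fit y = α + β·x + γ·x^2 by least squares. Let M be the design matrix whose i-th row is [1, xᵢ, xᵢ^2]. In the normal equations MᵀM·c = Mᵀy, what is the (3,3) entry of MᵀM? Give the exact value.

7475

Row 3 ↔ basis x^2, column 3 ↔ basis x^2, so (MᵀM)_{3,3} = Σᵢ (x^2)·(x^2) = (4)·(4) + (9)·(9) + (16)·(16) + (25)·(25) + (49)·(49) + (64)·(64) = 7475.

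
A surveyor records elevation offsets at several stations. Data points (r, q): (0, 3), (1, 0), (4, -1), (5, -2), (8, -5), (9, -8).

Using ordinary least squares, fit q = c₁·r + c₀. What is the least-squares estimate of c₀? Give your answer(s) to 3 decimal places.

Entries of XᵀX: Σr·r = 187, Σr = 27, Σ1 = 6.
For Xᵀq: Σr·q = -126, Σq = -13.
Normal equations: [[187, 27]; [27, 6]]·[c₁, c₀]ᵀ = [-126, -13]ᵀ.
Eliminating c₀: 6·(row 1) − 27·(row 2) gives 393·c₁ = 6·(-126) − 27·(-13) = -405, so c₁ = -135/131.
Then c₀ = ((-13) − 27·(-135/131))/6 = 971/393.

c₀ = 2.471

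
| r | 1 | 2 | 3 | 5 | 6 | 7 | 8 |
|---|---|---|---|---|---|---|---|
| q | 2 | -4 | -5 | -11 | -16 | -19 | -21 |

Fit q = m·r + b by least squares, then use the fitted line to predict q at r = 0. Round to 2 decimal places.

q̂ = 4.19

Sums needed: Σr·r = 188, Σr = 32, Σ1 = 7.
Moment sums: Σr·q = -473, Σq = -74.
So AᵀA·[m, b]ᵀ = Aᵀq: [[188, 32]; [32, 7]]·[m, b]ᵀ = [-473, -74]ᵀ.
Eliminating b: 7·(row 1) − 32·(row 2) gives 292·m = 7·(-473) − 32·(-74) = -943, so m = -943/292.
Then b = ((-74) − 32·(-943/292))/7 = 306/73.
At r = 0: q̂ = (-943/292)·(0) + (306/73)·(1) = 306/73.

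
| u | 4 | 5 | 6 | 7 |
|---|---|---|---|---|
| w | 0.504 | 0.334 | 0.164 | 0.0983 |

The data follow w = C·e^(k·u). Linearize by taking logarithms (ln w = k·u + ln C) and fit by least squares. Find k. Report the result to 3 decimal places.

k = -0.561

Taking logs, ln w = k·u + ln C, so regress ln w on u.
Sums: Σu = 22.0000, Σ(u)² = 126.0000, Σln w = -5.9094, Σu·ln w = -35.3092.
Normal system: [[126.0000, 22.0000]; [22.0000, 4]]·[k, ln C]ᵀ = [-35.3092, -5.9094]ᵀ.
Slope k = (n·Σu·ln w − Σu·Σln w)/(n·Σ(u)² − (Σu)²) = (4·-35.3092 − 22.0000·-5.9094)/20.0000 = -0.56149; ln C = (Σln w − k·Σu)/n = 1.61086.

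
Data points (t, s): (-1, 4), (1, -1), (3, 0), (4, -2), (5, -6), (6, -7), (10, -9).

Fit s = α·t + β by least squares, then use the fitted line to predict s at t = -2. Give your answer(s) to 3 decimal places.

ŝ = 4.184

Entries of MᵀM: Σt·t = 188, Σt = 28, Σ1 = 7.
Right-hand side: Σt·s = -175, Σs = -21.
So MᵀM·[α, β]ᵀ = Mᵀs: [[188, 28]; [28, 7]]·[α, β]ᵀ = [-175, -21]ᵀ.
Eliminating β: 7·(row 1) − 28·(row 2) gives 532·α = 7·(-175) − 28·(-21) = -637, so α = -91/76.
Then β = ((-21) − 28·(-91/76))/7 = 34/19.
At t = -2: ŝ = (-91/76)·(-2) + (34/19)·(1) = 159/38.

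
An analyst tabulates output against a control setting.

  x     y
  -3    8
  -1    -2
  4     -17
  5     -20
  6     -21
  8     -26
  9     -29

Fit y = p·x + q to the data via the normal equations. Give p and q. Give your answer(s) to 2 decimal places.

p = -2.98, q = -3.39

Sums needed: Σx·x = 232, Σx = 28, Σ1 = 7.
Right-hand side: Σx·y = -785, Σy = -107.
So MᵀM·[p, q]ᵀ = Mᵀy: [[232, 28]; [28, 7]]·[p, q]ᵀ = [-785, -107]ᵀ.
Eliminating q: 7·(row 1) − 28·(row 2) gives 840·p = 7·(-785) − 28·(-107) = -2499, so p = -119/40.
Then q = ((-107) − 28·(-119/40))/7 = -237/70.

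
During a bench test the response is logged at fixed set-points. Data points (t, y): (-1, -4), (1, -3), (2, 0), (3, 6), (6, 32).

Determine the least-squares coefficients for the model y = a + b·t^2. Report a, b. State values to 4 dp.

a = -4.0933, b = 1.0091

AᵀA·[a, b]ᵀ = Aᵀy reads: 5·a + 51·b = 31;  51·a + 1395·b = 1199.
(Σ1 = 5, Σt^2 = 51, Σt^2·t^2 = 1395, Σy = 31, Σt^2·y = 1199.)
Δ = 5·1395 − 51² = 4374.
a = (31·1395 − 51·1199)/4374 = -2984/729; b = (5·1199 − 51·31)/4374 = 2207/2187.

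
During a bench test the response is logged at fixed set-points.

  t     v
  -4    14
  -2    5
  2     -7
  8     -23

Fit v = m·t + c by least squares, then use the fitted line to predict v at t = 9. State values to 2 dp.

Forming AᵀA = [[88, 4]; [4, 4]] and Aᵀv = [-264, -11]ᵀ gives AᵀA·[m, c]ᵀ = Aᵀv.
Δ = 88·4 − 4² = 336.
m = ((-264)·4 − 4·(-11))/336 = -253/84; c = (88·(-11) − 4·(-264))/336 = 11/42.
At t = 9: v̂ = (-253/84)·(9) + (11/42)·(1) = -2255/84.

v̂ = -26.85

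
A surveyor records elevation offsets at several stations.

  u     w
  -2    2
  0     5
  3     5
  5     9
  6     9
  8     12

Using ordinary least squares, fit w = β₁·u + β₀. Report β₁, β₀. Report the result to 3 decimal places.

β₁ = 0.925, β₀ = 3.916

MᵀM·[β₁, β₀]ᵀ = Mᵀw reads: 138·β₁ + 20·β₀ = 206;  20·β₁ + 6·β₀ = 42.
det = 138·6 − 20² = 428.
β₁ = (206·6 − 20·42)/428 = 99/107; β₀ = (138·42 − 20·206)/428 = 419/107.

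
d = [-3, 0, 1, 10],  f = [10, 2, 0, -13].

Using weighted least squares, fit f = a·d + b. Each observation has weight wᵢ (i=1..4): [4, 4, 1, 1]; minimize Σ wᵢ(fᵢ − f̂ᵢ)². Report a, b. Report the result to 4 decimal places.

a = -1.8006, b = 3.3199

Compute the Gram sums: Σwᵢ·d·d = 137, Σwᵢ·d = -1, Σwᵢ·1 = 10.
Moment sums: Σwᵢ·d·f = -250, Σwᵢ·f = 35.
det = 137·10 − (-1)² = 1369.
a = ((-250)·10 − (-1)·35)/1369 = -2465/1369; b = (137·35 − (-1)·(-250))/1369 = 4545/1369.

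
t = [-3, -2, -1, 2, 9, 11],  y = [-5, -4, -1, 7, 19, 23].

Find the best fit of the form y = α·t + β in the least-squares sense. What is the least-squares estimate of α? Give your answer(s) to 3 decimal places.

Entries of MᵀM: Σt·t = 220, Σt = 16, Σ1 = 6.
And Σt·y = 462, Σy = 39.
So MᵀM·[α, β]ᵀ = Mᵀy: [[220, 16]; [16, 6]]·[α, β]ᵀ = [462, 39]ᵀ.
Eliminating β: 6·(row 1) − 16·(row 2) gives 1064·α = 6·462 − 16·39 = 2148, so α = 537/266.
Then β = (39 − 16·(537/266))/6 = 297/266.

α = 2.019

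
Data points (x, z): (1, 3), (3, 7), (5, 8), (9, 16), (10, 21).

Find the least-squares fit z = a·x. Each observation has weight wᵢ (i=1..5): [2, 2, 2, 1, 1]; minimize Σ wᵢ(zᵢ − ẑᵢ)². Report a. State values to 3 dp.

a = 1.920

Compute the Gram sums: Σwᵢ·x·x = 251.
And Σwᵢ·x·z = 482.
So AᵀWA·[a]ᵀ = AᵀWz: [[251]]·[a]ᵀ = [482]ᵀ.
a = 482/251 = 1.92032.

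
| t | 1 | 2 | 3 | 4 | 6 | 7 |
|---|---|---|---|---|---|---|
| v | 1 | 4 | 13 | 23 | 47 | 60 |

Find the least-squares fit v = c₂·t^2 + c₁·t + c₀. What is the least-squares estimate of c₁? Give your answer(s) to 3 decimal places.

c₁ = 3.093

Sums needed: Σt^2·t^2 = 4051, Σt^2·t = 659, Σt^2 = 115, Σt·t = 115, Σt = 23, Σ1 = 6.
Right-hand side: Σt^2·v = 5134, Σt·v = 842, Σv = 148.
So AᵀA·[c₂, c₁, c₀]ᵀ = Aᵀv: [[4051, 659, 115]; [659, 115, 23]; [115, 23, 6]]·[c₂, c₁, c₀]ᵀ = [5134, 842, 148]ᵀ.
Row-reducing yields c₂ = 123/140, c₁ = 433/140, c₀ = -141/35.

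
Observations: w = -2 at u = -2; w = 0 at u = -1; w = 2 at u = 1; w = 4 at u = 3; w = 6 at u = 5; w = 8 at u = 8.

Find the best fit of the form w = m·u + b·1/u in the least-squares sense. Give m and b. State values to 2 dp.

m = 1.07, b = 0.03

Normal-equation sums: Σu·u = 104, Σu·1/u = 6, Σ1/u·1/u = 34801/14400.
And Σu·w = 112, Σ1/u·w = 98/15.
XᵀX·[m, b]ᵀ = Xᵀw becomes [[104, 6]; [6, 34801/14400]]·[m, b]ᵀ = [112, 98/15]ᵀ.
Eliminating b: (34801/14400)·(row 1) − 6·(row 2) gives (387613/1800)·m = (34801/14400)·112 − 6·(98/15) = 208327/900, so m = 416654/387613.
Then b = ((98/15) − 6·(416654/387613))/(34801/14400) = 13440/387613.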